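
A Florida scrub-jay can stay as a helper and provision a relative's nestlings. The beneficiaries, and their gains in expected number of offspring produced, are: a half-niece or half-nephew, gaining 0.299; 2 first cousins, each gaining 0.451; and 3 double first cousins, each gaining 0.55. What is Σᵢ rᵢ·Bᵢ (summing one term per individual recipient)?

0.562625

r to a half-niece or half-nephew = 0.125 (half-aunt/uncle↔niece/nephew: one path of length 3: r = (1/2)^3 = 1/8).
r to a first cousin = 1/8 (first cousins share one grandparent pair — two paths of length 4: r = 2·(1/2)^4 = 1/8).
r to a double first cousin = 0.25 (double first cousins share both grandparent pairs — four paths of length 4: r = 4·(1/2)^4 = 1/4).
Summing one r·B term per recipient: 1·0.125·0.299 + 2·0.125·0.451 + 3·0.25·0.55 = 0.562625.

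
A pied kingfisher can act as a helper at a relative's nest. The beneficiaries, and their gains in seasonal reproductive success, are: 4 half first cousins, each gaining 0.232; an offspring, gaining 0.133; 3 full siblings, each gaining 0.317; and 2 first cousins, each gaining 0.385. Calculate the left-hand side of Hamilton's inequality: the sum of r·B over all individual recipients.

0.69625

r to a half first cousin = 1/16 (half first cousins share one grandparent — one path of length 4: r = (1/2)^4 = 1/16).
r to an offspring = 1/2 (one parent–offspring link: r = (1/2)^1 = 1/2).
r to a full sibling = 1/2 (full sibs share both parents — two paths of length 2: r = 2·(1/2)^2 = 1/2).
r to a first cousin = 1/8 (first cousins share one grandparent pair — two paths of length 4: r = 2·(1/2)^4 = 1/8).
Summing one r·B term per recipient: 4·0.0625·0.232 + 1·0.5·0.133 + 3·0.5·0.317 + 2·0.125·0.385 = 0.69625.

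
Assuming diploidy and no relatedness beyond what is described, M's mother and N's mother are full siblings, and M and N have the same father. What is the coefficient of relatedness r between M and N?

Independent pedigree routes through distinct common ancestors add.
M and N are related in two ways: first cousins through their mothers (r = 1/8) and half-sibs through their shared father (r = 1/4).
r = 1/8 + 1/4 = 3/8 = 0.375.

0.375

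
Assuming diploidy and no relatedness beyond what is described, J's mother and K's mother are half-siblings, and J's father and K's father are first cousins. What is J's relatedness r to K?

Independent pedigree routes through distinct common ancestors add.
J and K are related in two ways: half first cousins through their mothers (r = 1/16) and second cousins through their fathers (r = 1/32).
r = 1/16 + 1/32 = 0.09375.

0.09375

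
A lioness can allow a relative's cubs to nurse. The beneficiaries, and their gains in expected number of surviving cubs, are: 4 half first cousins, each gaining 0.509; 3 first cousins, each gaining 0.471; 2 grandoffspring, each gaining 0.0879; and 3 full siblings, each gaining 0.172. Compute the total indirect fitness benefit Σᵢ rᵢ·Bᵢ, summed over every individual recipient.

r to a half first cousin = 0.0625 (half first cousins share one grandparent — one path of length 4: r = (1/2)^4 = 1/16).
r to a first cousin = 0.125 (first cousins share one grandparent pair — two paths of length 4: r = 2·(1/2)^4 = 1/8).
r to a grandoffspring = 0.25 (two parent–offspring links: r = (1/2)^2 = 1/4).
r to a full sibling = 1/2 (full sibs share both parents — two paths of length 2: r = 2·(1/2)^2 = 1/2).
Summing one r·B term per recipient: 4·0.0625·0.509 + 3·0.125·0.471 + 2·0.25·0.0879 + 3·0.5·0.172 = 0.605825.

0.605825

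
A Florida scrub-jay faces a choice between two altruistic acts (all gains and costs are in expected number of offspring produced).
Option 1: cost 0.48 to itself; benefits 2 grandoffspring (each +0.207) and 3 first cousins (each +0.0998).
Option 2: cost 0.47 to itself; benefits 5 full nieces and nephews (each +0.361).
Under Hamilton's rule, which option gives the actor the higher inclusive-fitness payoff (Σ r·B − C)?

Option 2

Option 1: r to a grandoffspring = 0.25.
Option 1: r to a first cousin = 0.125.
Option 1: Σ r·B − C = (2·0.25·0.207 + 3·0.125·0.0998) − 0.48 = -0.339075.
Option 2: r to a full niece or nephew = 0.25.
Option 2: Σ r·B − C = (5·0.25·0.361) − 0.47 = -0.01875.
Option 2 has the higher net inclusive-fitness payoff.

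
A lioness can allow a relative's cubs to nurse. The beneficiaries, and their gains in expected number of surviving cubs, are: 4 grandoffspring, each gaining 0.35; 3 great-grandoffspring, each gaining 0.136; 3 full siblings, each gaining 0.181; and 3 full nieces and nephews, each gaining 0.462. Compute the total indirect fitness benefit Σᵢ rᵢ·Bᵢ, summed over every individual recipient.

r to a grandoffspring = 0.25 (two parent–offspring links: r = (1/2)^2 = 1/4).
r to a great-grandoffspring = 1/8 (three parent–offspring links: r = (1/2)^3 = 1/8).
r to a full sibling = 1/2 (full sibs share both parents — two paths of length 2: r = 2·(1/2)^2 = 1/2).
r to a full niece or nephew = 0.25 (full aunt/uncle↔niece/nephew: two paths of length 3 through the shared grandparent pair: r = 2·(1/2)^3 = 1/4).
Summing one r·B term per recipient: 4·0.25·0.35 + 3·0.125·0.136 + 3·0.5·0.181 + 3·0.25·0.462 = 1.019.

1.019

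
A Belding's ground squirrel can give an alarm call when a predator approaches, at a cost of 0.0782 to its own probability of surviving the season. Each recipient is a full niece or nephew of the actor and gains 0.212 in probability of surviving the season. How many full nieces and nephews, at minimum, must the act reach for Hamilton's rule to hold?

r to a full niece or nephew = 0.25 (full aunt/uncle↔niece/nephew: two paths of length 3 through the shared grandparent pair: r = 2·(1/2)^3 = 1/4).
Hamilton's rule: n·r·B > C  ⇒  n > C/(r·B) = 0.0782/(0.25·0.212) = 1.475.
The smallest integer exceeding 1.475 is 2.

2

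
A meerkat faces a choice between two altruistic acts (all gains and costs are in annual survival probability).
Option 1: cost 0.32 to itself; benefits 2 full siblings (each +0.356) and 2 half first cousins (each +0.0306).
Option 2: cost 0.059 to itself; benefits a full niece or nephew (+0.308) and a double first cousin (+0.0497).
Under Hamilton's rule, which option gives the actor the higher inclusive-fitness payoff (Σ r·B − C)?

Option 1: r to a full sibling = 0.5.
Option 1: r to a half first cousin = 0.0625.
Option 1: Σ r·B − C = (2·0.5·0.356 + 2·0.0625·0.0306) − 0.32 = 0.039825.
Option 2: r to a full niece or nephew = 0.25.
Option 2: r to a double first cousin = 0.25.
Option 2: Σ r·B − C = (1·0.25·0.308 + 1·0.25·0.0497) − 0.059 = 0.030425.
Option 1 has the higher net inclusive-fitness payoff.

Option 1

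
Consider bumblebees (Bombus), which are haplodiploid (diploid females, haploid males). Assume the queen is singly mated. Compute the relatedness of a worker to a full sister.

0.75

Haplodiploid full sisters inherit their father's entire haploid genome identically (contributing 1/2) and on average half of their mother's contribution (1/2 · 1/2 = 1/4); r = 1/2 + 1/4 = 3/4.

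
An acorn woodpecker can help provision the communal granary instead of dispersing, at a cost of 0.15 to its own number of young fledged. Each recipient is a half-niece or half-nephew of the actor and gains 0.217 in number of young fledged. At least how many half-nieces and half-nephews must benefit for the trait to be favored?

6

r to a half-niece or half-nephew = 1/8 (half-aunt/uncle↔niece/nephew: one path of length 3: r = (1/2)^3 = 1/8).
Hamilton's rule: n·r·B > C  ⇒  n > C/(r·B) = 0.15/(0.125·0.217) = 5.53.
The smallest integer exceeding 5.53 is 6.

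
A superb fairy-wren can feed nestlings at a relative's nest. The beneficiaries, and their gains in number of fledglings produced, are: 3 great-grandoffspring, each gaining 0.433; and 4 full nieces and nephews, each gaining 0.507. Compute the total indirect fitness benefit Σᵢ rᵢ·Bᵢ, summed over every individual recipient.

r to a great-grandoffspring = 1/8 (three parent–offspring links: r = (1/2)^3 = 1/8).
r to a full niece or nephew = 1/4 (full aunt/uncle↔niece/nephew: two paths of length 3 through the shared grandparent pair: r = 2·(1/2)^3 = 1/4).
Summing one r·B term per recipient: 3·0.125·0.433 + 4·0.25·0.507 = 0.669375.

0.669375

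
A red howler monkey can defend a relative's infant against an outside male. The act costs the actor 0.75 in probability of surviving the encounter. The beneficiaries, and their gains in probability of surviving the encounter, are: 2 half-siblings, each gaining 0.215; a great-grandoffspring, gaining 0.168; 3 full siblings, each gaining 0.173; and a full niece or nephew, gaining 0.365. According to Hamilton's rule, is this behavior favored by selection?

No

Hamilton's rule: the trait is favored when the sum of r·B over every recipient exceeds the actor's cost C.
r to a half-sibling = 0.25 (half-sibs share one parent — one path of length 2: r = (1/2)^2 = 1/4).
r to a great-grandoffspring = 0.125 (three parent–offspring links: r = (1/2)^3 = 1/8).
r to a full sibling = 1/2 (full sibs share both parents — two paths of length 2: r = 2·(1/2)^2 = 1/2).
r to a full niece or nephew = 1/4 (full aunt/uncle↔niece/nephew: two paths of length 3 through the shared grandparent pair: r = 2·(1/2)^3 = 1/4).
Summing one r·B term per recipient: 2·0.25·0.215 + 1·0.125·0.168 + 3·0.5·0.173 + 1·0.25·0.365 = 0.47925.
0.47925 < 0.75: the indirect benefit is less than the cost.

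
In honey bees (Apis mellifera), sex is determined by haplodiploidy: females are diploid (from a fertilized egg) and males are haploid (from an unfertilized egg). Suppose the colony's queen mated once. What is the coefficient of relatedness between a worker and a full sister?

Haplodiploid full sisters inherit their father's entire haploid genome identically (contributing 1/2) and on average half of their mother's contribution (1/2 · 1/2 = 1/4); r = 1/2 + 1/4 = 3/4.

0.75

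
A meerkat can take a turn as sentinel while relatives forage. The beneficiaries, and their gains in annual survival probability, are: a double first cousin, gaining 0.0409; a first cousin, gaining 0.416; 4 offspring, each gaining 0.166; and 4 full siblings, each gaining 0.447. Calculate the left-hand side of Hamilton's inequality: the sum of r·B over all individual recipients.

1.288225

r to a double first cousin = 1/4 (double first cousins share both grandparent pairs — four paths of length 4: r = 4·(1/2)^4 = 1/4).
r to a first cousin = 0.125 (first cousins share one grandparent pair — two paths of length 4: r = 2·(1/2)^4 = 1/8).
r to an offspring = 1/2 (one parent–offspring link: r = (1/2)^1 = 1/2).
r to a full sibling = 1/2 (full sibs share both parents — two paths of length 2: r = 2·(1/2)^2 = 1/2).
Summing one r·B term per recipient: 1·0.25·0.0409 + 1·0.125·0.416 + 4·0.5·0.166 + 4·0.5·0.447 = 1.288225.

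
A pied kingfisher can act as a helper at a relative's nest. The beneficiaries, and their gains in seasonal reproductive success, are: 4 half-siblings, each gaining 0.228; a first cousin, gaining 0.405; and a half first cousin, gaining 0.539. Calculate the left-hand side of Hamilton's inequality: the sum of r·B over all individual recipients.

0.3123125

r to a half-sibling = 1/4 (half-sibs share one parent — one path of length 2: r = (1/2)^2 = 1/4).
r to a first cousin = 0.125 (first cousins share one grandparent pair — two paths of length 4: r = 2·(1/2)^4 = 1/8).
r to a half first cousin = 0.0625 (half first cousins share one grandparent — one path of length 4: r = (1/2)^4 = 1/16).
Summing one r·B term per recipient: 4·0.25·0.228 + 1·0.125·0.405 + 1·0.0625·0.539 = 0.3123125.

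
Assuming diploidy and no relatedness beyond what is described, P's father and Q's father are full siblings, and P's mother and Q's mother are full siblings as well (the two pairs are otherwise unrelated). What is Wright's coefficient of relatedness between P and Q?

Independent pedigree routes through distinct common ancestors add.
P and Q are related in two ways: first cousins through their fathers (r = 1/8) and first cousins through their mothers (r = 1/8) — i.e. double first cousins.
r = 1/8 + 1/8 = 0.25.

0.25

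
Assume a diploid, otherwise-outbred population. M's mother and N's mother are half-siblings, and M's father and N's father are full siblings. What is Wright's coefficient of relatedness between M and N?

Independent pedigree routes through distinct common ancestors add.
M and N are related in two ways: half first cousins through their mothers (r = 1/16) and first cousins through their fathers (r = 1/8).
r = 1/16 + 1/8 = 0.1875.

0.1875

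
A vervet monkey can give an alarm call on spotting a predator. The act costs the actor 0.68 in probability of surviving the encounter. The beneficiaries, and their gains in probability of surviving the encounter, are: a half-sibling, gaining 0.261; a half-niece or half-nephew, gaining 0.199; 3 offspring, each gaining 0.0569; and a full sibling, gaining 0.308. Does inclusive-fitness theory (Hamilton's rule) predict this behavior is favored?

Hamilton's rule: the trait is favored when the sum of r·B over every recipient exceeds the actor's cost C.
r to a half-sibling = 0.25 (half-sibs share one parent — one path of length 2: r = (1/2)^2 = 1/4).
r to a half-niece or half-nephew = 1/8 (half-aunt/uncle↔niece/nephew: one path of length 3: r = (1/2)^3 = 1/8).
r to an offspring = 0.5 (one parent–offspring link: r = (1/2)^1 = 1/2).
r to a full sibling = 1/2 (full sibs share both parents — two paths of length 2: r = 2·(1/2)^2 = 1/2).
Summing one r·B term per recipient: 1·0.25·0.261 + 1·0.125·0.199 + 3·0.5·0.0569 + 1·0.5·0.308 = 0.329475.
0.329475 < 0.68: the indirect benefit is less than the cost.

No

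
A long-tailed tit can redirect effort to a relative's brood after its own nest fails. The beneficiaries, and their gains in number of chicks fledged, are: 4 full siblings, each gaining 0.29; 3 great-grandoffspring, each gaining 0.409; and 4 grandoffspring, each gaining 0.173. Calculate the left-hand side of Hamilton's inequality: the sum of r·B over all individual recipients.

r to a full sibling = 1/2 (full sibs share both parents — two paths of length 2: r = 2·(1/2)^2 = 1/2).
r to a great-grandoffspring = 0.125 (three parent–offspring links: r = (1/2)^3 = 1/8).
r to a grandoffspring = 1/4 (two parent–offspring links: r = (1/2)^2 = 1/4).
Summing one r·B term per recipient: 4·0.5·0.29 + 3·0.125·0.409 + 4·0.25·0.173 = 0.906375.

0.906375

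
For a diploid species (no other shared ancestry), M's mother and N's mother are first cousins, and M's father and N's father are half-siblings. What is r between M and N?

Relatedness sums over independent paths through distinct common ancestors.
M and N are related in two ways: second cousins through their mothers (r = 1/32) and half first cousins through their fathers (r = 1/16).
r = 1/32 + 1/16 = 0.09375.

0.09375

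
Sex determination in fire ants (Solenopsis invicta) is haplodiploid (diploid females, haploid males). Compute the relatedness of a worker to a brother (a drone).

Her haploid brother carries none of their father's genes and a random half of their mother's genome; that half matches the maternal half of her own genome with probability 1/2: r = 1/2 · 1/2 = 1/4.

0.25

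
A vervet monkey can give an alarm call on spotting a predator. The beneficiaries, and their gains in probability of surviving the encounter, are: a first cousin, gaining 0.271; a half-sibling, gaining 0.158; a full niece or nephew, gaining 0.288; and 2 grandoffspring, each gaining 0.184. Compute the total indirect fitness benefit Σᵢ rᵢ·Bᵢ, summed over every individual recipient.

r to a first cousin = 1/8 (first cousins share one grandparent pair — two paths of length 4: r = 2·(1/2)^4 = 1/8).
r to a half-sibling = 0.25 (half-sibs share one parent — one path of length 2: r = (1/2)^2 = 1/4).
r to a full niece or nephew = 1/4 (full aunt/uncle↔niece/nephew: two paths of length 3 through the shared grandparent pair: r = 2·(1/2)^3 = 1/4).
r to a grandoffspring = 0.25 (two parent–offspring links: r = (1/2)^2 = 1/4).
Summing one r·B term per recipient: 1·0.125·0.271 + 1·0.25·0.158 + 1·0.25·0.288 + 2·0.25·0.184 = 0.237375.

0.237375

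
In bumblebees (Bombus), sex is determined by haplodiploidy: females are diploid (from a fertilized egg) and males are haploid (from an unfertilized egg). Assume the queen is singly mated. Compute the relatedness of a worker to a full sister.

0.75

Haplodiploid full sisters inherit their father's entire haploid genome identically (contributing 1/2) and on average half of their mother's contribution (1/2 · 1/2 = 1/4); r = 1/2 + 1/4 = 3/4.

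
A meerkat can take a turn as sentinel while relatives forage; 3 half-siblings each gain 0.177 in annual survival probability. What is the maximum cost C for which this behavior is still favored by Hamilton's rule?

0.13275

r to a half-sibling = 1/4 (half-sibs share one parent — one path of length 2: r = (1/2)^2 = 1/4).
Hamilton's rule: n·r·B > C, so the trait is favored while C < n·r·B = 3·0.25·0.177 = 0.13275.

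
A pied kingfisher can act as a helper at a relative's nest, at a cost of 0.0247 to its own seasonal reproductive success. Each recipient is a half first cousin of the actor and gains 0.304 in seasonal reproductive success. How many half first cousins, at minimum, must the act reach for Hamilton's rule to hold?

r to a half first cousin = 0.0625 (half first cousins share one grandparent — one path of length 4: r = (1/2)^4 = 1/16).
Hamilton's rule: n·r·B > C  ⇒  n > C/(r·B) = 0.0247/(0.0625·0.304) = 1.3.
The smallest integer exceeding 1.3 is 2.

2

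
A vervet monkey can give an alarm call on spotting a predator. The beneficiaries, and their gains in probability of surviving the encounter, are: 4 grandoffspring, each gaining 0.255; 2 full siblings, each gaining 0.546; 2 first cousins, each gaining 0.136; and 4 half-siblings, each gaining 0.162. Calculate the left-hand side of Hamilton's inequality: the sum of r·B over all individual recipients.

r to a grandoffspring = 0.25 (two parent–offspring links: r = (1/2)^2 = 1/4).
r to a full sibling = 1/2 (full sibs share both parents — two paths of length 2: r = 2·(1/2)^2 = 1/2).
r to a first cousin = 1/8 (first cousins share one grandparent pair — two paths of length 4: r = 2·(1/2)^4 = 1/8).
r to a half-sibling = 1/4 (half-sibs share one parent — one path of length 2: r = (1/2)^2 = 1/4).
Summing one r·B term per recipient: 4·0.25·0.255 + 2·0.5·0.546 + 2·0.125·0.136 + 4·0.25·0.162 = 0.997.

0.997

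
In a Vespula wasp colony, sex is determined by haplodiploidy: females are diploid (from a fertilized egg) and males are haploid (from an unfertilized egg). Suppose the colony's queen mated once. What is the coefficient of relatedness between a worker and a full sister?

Haplodiploid full sisters inherit their father's entire haploid genome identically (contributing 1/2) and on average half of their mother's contribution (1/2 · 1/2 = 1/4); r = 1/2 + 1/4 = 3/4.

0.75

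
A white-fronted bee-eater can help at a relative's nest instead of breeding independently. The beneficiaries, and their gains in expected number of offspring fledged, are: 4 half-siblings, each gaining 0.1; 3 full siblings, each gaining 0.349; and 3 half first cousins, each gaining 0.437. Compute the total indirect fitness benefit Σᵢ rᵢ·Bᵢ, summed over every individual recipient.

r to a half-sibling = 1/4 (half-sibs share one parent — one path of length 2: r = (1/2)^2 = 1/4).
r to a full sibling = 0.5 (full sibs share both parents — two paths of length 2: r = 2·(1/2)^2 = 1/2).
r to a half first cousin = 1/16 (half first cousins share one grandparent — one path of length 4: r = (1/2)^4 = 1/16).
Summing one r·B term per recipient: 4·0.25·0.1 + 3·0.5·0.349 + 3·0.0625·0.437 = 0.7054375.

0.7054375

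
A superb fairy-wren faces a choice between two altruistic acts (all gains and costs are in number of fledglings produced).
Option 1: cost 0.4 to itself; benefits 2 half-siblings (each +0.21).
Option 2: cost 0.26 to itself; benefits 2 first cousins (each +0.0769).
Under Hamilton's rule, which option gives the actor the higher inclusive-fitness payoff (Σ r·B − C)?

Option 2

Option 1: r to a half-sibling = 0.25.
Option 1: Σ r·B − C = (2·0.25·0.21) − 0.4 = -0.295.
Option 2: r to a first cousin = 0.125.
Option 2: Σ r·B − C = (2·0.125·0.0769) − 0.26 = -0.240775.
Option 2 has the higher net inclusive-fitness payoff.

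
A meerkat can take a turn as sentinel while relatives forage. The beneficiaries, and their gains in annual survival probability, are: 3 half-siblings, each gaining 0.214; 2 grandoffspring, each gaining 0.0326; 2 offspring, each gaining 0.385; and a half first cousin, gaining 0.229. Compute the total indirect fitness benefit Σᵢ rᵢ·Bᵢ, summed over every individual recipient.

0.5761125

r to a half-sibling = 0.25 (half-sibs share one parent — one path of length 2: r = (1/2)^2 = 1/4).
r to a grandoffspring = 0.25 (two parent–offspring links: r = (1/2)^2 = 1/4).
r to an offspring = 1/2 (one parent–offspring link: r = (1/2)^1 = 1/2).
r to a half first cousin = 0.0625 (half first cousins share one grandparent — one path of length 4: r = (1/2)^4 = 1/16).
Summing one r·B term per recipient: 3·0.25·0.214 + 2·0.25·0.0326 + 2·0.5·0.385 + 1·0.0625·0.229 = 0.5761125.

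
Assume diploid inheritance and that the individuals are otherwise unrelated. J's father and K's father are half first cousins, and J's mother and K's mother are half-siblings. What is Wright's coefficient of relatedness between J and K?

0.078125

Independent pedigree routes through distinct common ancestors add.
J and K are related in two ways: half second cousins through their fathers (r = 1/64) and half first cousins through their mothers (r = 1/16).
r = 1/64 + 1/16 = 0.078125.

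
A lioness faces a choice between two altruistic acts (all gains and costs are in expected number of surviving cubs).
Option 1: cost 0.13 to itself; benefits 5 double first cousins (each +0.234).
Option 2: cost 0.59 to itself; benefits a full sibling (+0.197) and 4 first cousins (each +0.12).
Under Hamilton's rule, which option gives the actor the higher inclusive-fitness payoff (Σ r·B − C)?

Option 1: r to a double first cousin = 0.25.
Option 1: Σ r·B − C = (5·0.25·0.234) − 0.13 = 0.1625.
Option 2: r to a full sibling = 0.5.
Option 2: r to a first cousin = 0.125.
Option 2: Σ r·B − C = (1·0.5·0.197 + 4·0.125·0.12) − 0.59 = -0.4315.
Option 1 has the higher net inclusive-fitness payoff.

Option 1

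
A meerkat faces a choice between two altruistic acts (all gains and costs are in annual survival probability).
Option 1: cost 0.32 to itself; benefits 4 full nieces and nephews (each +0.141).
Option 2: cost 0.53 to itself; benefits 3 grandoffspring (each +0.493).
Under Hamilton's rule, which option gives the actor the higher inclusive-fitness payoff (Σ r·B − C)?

Option 2

Option 1: r to a full niece or nephew = 0.25.
Option 1: Σ r·B − C = (4·0.25·0.141) − 0.32 = -0.179.
Option 2: r to a grandoffspring = 0.25.
Option 2: Σ r·B − C = (3·0.25·0.493) − 0.53 = -0.16025.
Option 2 has the higher net inclusive-fitness payoff.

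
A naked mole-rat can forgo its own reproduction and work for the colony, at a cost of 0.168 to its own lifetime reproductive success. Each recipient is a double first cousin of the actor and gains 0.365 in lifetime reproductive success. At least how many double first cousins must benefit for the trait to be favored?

r to a double first cousin = 1/4 (double first cousins share both grandparent pairs — four paths of length 4: r = 4·(1/2)^4 = 1/4).
Hamilton's rule: n·r·B > C  ⇒  n > C/(r·B) = 0.168/(0.25·0.365) = 1.841.
The smallest integer exceeding 1.841 is 2.

2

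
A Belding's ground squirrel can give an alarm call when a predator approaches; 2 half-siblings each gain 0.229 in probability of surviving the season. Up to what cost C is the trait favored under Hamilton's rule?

0.1145

r to a half-sibling = 1/4 (half-sibs share one parent — one path of length 2: r = (1/2)^2 = 1/4).
Hamilton's rule: n·r·B > C, so the trait is favored while C < n·r·B = 2·0.25·0.229 = 0.1145.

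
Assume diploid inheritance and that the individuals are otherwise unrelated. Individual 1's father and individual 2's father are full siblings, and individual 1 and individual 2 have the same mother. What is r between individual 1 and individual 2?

With two independent routes of shared ancestry, r is the sum of the two contributions.
Individual 1 and individual 2 are related in two ways: first cousins through their fathers (r = 1/8) and half-sibs through their shared mother (r = 1/4).
r = 1/8 + 1/4 = 3/8 = 0.375.

0.375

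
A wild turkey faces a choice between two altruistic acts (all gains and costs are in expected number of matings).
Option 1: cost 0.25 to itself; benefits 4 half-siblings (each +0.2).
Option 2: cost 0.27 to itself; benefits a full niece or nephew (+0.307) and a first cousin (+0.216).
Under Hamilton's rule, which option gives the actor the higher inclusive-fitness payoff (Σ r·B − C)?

Option 1: r to a half-sibling = 0.25.
Option 1: Σ r·B − C = (4·0.25·0.2) − 0.25 = -0.05.
Option 2: r to a full niece or nephew = 0.25.
Option 2: r to a first cousin = 0.125.
Option 2: Σ r·B − C = (1·0.25·0.307 + 1·0.125·0.216) − 0.27 = -0.16625.
Option 1 has the higher net inclusive-fitness payoff.

Option 1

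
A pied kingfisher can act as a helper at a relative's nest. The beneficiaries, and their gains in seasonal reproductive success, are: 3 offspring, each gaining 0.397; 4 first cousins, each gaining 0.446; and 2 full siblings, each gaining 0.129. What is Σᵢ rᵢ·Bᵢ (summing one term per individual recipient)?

0.9475

r to an offspring = 0.5 (one parent–offspring link: r = (1/2)^1 = 1/2).
r to a first cousin = 0.125 (first cousins share one grandparent pair — two paths of length 4: r = 2·(1/2)^4 = 1/8).
r to a full sibling = 1/2 (full sibs share both parents — two paths of length 2: r = 2·(1/2)^2 = 1/2).
Summing one r·B term per recipient: 3·0.5·0.397 + 4·0.125·0.446 + 2·0.5·0.129 = 0.9475.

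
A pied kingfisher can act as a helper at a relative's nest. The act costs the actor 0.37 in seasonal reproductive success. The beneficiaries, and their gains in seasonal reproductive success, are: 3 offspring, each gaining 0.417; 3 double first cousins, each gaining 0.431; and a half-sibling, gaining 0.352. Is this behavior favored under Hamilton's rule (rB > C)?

Hamilton's rule: the trait is favored when the sum of r·B over every recipient exceeds the actor's cost C.
r to an offspring = 0.5 (one parent–offspring link: r = (1/2)^1 = 1/2).
r to a double first cousin = 0.25 (double first cousins share both grandparent pairs — four paths of length 4: r = 4·(1/2)^4 = 1/4).
r to a half-sibling = 1/4 (half-sibs share one parent — one path of length 2: r = (1/2)^2 = 1/4).
Summing one r·B term per recipient: 3·0.5·0.417 + 3·0.25·0.431 + 1·0.25·0.352 = 1.03675.
1.03675 > 0.37: the indirect benefit exceeds the cost.

Yes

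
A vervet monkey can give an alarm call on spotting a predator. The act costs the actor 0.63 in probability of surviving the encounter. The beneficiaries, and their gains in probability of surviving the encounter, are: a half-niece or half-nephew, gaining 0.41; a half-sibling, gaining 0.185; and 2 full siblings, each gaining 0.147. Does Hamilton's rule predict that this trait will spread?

No

Hamilton's rule: the trait is favored when the sum of r·B over every recipient exceeds the actor's cost C.
r to a half-niece or half-nephew = 0.125 (half-aunt/uncle↔niece/nephew: one path of length 3: r = (1/2)^3 = 1/8).
r to a half-sibling = 1/4 (half-sibs share one parent — one path of length 2: r = (1/2)^2 = 1/4).
r to a full sibling = 0.5 (full sibs share both parents — two paths of length 2: r = 2·(1/2)^2 = 1/2).
Summing one r·B term per recipient: 1·0.125·0.41 + 1·0.25·0.185 + 2·0.5·0.147 = 0.2445.
0.2445 < 0.63: the indirect benefit is less than the cost.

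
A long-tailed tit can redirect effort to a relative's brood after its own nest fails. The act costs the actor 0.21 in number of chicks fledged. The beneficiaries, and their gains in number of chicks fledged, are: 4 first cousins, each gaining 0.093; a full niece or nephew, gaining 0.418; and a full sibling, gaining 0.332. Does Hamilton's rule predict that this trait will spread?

Yes

Hamilton's rule: the trait is favored when the sum of r·B over every recipient exceeds the actor's cost C.
r to a first cousin = 1/8 (first cousins share one grandparent pair — two paths of length 4: r = 2·(1/2)^4 = 1/8).
r to a full niece or nephew = 0.25 (full aunt/uncle↔niece/nephew: two paths of length 3 through the shared grandparent pair: r = 2·(1/2)^3 = 1/4).
r to a full sibling = 1/2 (full sibs share both parents — two paths of length 2: r = 2·(1/2)^2 = 1/2).
Summing one r·B term per recipient: 4·0.125·0.093 + 1·0.25·0.418 + 1·0.5·0.332 = 0.317.
0.317 > 0.21: the indirect benefit exceeds the cost.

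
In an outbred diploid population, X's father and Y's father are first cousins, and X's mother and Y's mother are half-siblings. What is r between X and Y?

0.09375

Independent pedigree routes through distinct common ancestors add.
X and Y are related in two ways: second cousins through their fathers (r = 1/32) and half first cousins through their mothers (r = 1/16).
r = 1/32 + 1/16 = 3/32 = 0.09375.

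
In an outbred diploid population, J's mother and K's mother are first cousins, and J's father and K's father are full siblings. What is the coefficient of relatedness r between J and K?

0.15625

Independent pedigree routes through distinct common ancestors add.
J and K are related in two ways: second cousins through their mothers (r = 1/32) and first cousins through their fathers (r = 1/8).
r = 1/32 + 1/8 = 5/32 = 0.15625.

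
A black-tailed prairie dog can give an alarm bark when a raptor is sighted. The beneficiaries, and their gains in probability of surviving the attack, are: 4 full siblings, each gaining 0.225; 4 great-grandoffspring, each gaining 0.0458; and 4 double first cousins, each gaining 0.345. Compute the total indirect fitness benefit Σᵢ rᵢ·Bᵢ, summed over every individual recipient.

r to a full sibling = 1/2 (full sibs share both parents — two paths of length 2: r = 2·(1/2)^2 = 1/2).
r to a great-grandoffspring = 0.125 (three parent–offspring links: r = (1/2)^3 = 1/8).
r to a double first cousin = 1/4 (double first cousins share both grandparent pairs — four paths of length 4: r = 4·(1/2)^4 = 1/4).
Summing one r·B term per recipient: 4·0.5·0.225 + 4·0.125·0.0458 + 4·0.25·0.345 = 0.8179.

0.8179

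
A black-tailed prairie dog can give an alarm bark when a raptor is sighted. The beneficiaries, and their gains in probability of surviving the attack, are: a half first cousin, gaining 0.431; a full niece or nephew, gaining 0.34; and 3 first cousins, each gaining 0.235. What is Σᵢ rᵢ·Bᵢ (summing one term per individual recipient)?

0.2000625

r to a half first cousin = 1/16 (half first cousins share one grandparent — one path of length 4: r = (1/2)^4 = 1/16).
r to a full niece or nephew = 1/4 (full aunt/uncle↔niece/nephew: two paths of length 3 through the shared grandparent pair: r = 2·(1/2)^3 = 1/4).
r to a first cousin = 1/8 (first cousins share one grandparent pair — two paths of length 4: r = 2·(1/2)^4 = 1/8).
Summing one r·B term per recipient: 1·0.0625·0.431 + 1·0.25·0.34 + 3·0.125·0.235 = 0.2000625.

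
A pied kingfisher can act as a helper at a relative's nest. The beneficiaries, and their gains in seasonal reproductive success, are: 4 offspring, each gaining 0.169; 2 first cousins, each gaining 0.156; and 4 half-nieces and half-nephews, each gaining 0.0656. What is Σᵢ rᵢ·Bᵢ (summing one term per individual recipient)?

r to an offspring = 1/2 (one parent–offspring link: r = (1/2)^1 = 1/2).
r to a first cousin = 0.125 (first cousins share one grandparent pair — two paths of length 4: r = 2·(1/2)^4 = 1/8).
r to a half-niece or half-nephew = 0.125 (half-aunt/uncle↔niece/nephew: one path of length 3: r = (1/2)^3 = 1/8).
Summing one r·B term per recipient: 4·0.5·0.169 + 2·0.125·0.156 + 4·0.125·0.0656 = 0.4098.

0.4098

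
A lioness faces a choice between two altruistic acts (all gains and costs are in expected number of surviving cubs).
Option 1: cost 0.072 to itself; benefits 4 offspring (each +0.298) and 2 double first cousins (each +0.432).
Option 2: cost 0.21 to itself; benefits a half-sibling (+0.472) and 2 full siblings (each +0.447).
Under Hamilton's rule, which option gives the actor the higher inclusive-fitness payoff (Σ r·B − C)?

Option 1: r to an offspring = 0.5.
Option 1: r to a double first cousin = 0.25.
Option 1: Σ r·B − C = (4·0.5·0.298 + 2·0.25·0.432) − 0.072 = 0.74.
Option 2: r to a half-sibling = 0.25.
Option 2: r to a full sibling = 0.5.
Option 2: Σ r·B − C = (1·0.25·0.472 + 2·0.5·0.447) − 0.21 = 0.355.
Option 1 has the higher net inclusive-fitness payoff.

Option 1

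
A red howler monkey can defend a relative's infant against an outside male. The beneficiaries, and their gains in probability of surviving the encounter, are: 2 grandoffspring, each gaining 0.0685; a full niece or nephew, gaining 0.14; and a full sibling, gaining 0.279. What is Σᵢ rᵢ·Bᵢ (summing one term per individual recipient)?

0.20875

r to a grandoffspring = 0.25 (two parent–offspring links: r = (1/2)^2 = 1/4).
r to a full niece or nephew = 1/4 (full aunt/uncle↔niece/nephew: two paths of length 3 through the shared grandparent pair: r = 2·(1/2)^3 = 1/4).
r to a full sibling = 0.5 (full sibs share both parents — two paths of length 2: r = 2·(1/2)^2 = 1/2).
Summing one r·B term per recipient: 2·0.25·0.0685 + 1·0.25·0.14 + 1·0.5·0.279 = 0.20875.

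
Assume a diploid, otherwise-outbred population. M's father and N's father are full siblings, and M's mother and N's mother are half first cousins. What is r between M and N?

0.140625

Relatedness sums over independent paths through distinct common ancestors.
M and N are related in two ways: first cousins through their fathers (r = 1/8) and half second cousins through their mothers (r = 1/64).
r = 1/8 + 1/64 = 0.140625.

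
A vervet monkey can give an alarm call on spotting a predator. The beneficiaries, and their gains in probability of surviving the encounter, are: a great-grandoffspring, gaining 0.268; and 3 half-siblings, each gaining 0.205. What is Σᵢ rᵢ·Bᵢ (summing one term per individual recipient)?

0.18725

r to a great-grandoffspring = 0.125 (three parent–offspring links: r = (1/2)^3 = 1/8).
r to a half-sibling = 1/4 (half-sibs share one parent — one path of length 2: r = (1/2)^2 = 1/4).
Summing one r·B term per recipient: 1·0.125·0.268 + 3·0.25·0.205 = 0.18725.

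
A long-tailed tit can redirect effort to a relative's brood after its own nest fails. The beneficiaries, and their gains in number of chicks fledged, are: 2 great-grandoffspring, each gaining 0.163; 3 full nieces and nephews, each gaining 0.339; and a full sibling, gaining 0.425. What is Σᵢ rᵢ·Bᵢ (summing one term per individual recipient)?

r to a great-grandoffspring = 1/8 (three parent–offspring links: r = (1/2)^3 = 1/8).
r to a full niece or nephew = 0.25 (full aunt/uncle↔niece/nephew: two paths of length 3 through the shared grandparent pair: r = 2·(1/2)^3 = 1/4).
r to a full sibling = 0.5 (full sibs share both parents — two paths of length 2: r = 2·(1/2)^2 = 1/2).
Summing one r·B term per recipient: 2·0.125·0.163 + 3·0.25·0.339 + 1·0.5·0.425 = 0.5075.

0.5075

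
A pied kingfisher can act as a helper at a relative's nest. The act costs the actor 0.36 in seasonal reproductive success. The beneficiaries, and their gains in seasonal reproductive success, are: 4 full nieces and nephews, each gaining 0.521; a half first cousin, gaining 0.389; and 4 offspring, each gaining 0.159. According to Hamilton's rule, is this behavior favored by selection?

Yes

Hamilton's rule: the trait is favored when the sum of r·B over every recipient exceeds the actor's cost C.
r to a full niece or nephew = 0.25 (full aunt/uncle↔niece/nephew: two paths of length 3 through the shared grandparent pair: r = 2·(1/2)^3 = 1/4).
r to a half first cousin = 1/16 (half first cousins share one grandparent — one path of length 4: r = (1/2)^4 = 1/16).
r to an offspring = 1/2 (one parent–offspring link: r = (1/2)^1 = 1/2).
Summing one r·B term per recipient: 4·0.25·0.521 + 1·0.0625·0.389 + 4·0.5·0.159 = 0.8633125.
0.8633125 > 0.36: the indirect benefit exceeds the cost.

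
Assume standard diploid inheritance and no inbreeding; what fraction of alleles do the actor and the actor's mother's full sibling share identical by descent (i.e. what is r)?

Each parent–offspring link contributes a factor of 1/2, and independent paths through distinct common ancestors add.
Full aunt/uncle↔niece/nephew: two paths of length 3 through the shared grandparent pair: r = 2·(1/2)^3 = 1/4.

0.25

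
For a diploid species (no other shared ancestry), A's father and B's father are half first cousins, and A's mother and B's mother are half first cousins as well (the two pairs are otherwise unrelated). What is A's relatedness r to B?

0.03125

Independent pedigree routes through distinct common ancestors add.
A and B are related in two ways: half second cousins through their fathers (r = 1/64) and half second cousins through their mothers (r = 1/64).
r = 1/64 + 1/64 = 0.03125.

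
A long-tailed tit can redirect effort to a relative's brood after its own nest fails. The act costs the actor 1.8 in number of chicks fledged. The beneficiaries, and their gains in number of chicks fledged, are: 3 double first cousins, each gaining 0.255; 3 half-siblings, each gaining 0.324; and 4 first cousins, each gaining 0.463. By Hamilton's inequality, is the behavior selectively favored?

No

Hamilton's rule: the trait is favored when the sum of r·B over every recipient exceeds the actor's cost C.
r to a double first cousin = 1/4 (double first cousins share both grandparent pairs — four paths of length 4: r = 4·(1/2)^4 = 1/4).
r to a half-sibling = 0.25 (half-sibs share one parent — one path of length 2: r = (1/2)^2 = 1/4).
r to a first cousin = 0.125 (first cousins share one grandparent pair — two paths of length 4: r = 2·(1/2)^4 = 1/8).
Summing one r·B term per recipient: 3·0.25·0.255 + 3·0.25·0.324 + 4·0.125·0.463 = 0.66575.
0.66575 < 1.8: the indirect benefit is less than the cost.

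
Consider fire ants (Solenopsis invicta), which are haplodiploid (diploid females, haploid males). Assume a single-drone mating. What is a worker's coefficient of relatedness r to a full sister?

Haplodiploid full sisters inherit their father's entire haploid genome identically (contributing 1/2) and on average half of their mother's contribution (1/2 · 1/2 = 1/4); r = 1/2 + 1/4 = 3/4.

0.75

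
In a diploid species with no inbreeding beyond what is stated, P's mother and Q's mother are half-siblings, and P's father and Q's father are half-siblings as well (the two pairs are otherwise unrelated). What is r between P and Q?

Independent pedigree routes through distinct common ancestors add.
P and Q are related in two ways: half first cousins through their mothers (r = 1/16) and half first cousins through their fathers (r = 1/16).
r = 1/16 + 1/16 = 1/8 = 0.125.

0.125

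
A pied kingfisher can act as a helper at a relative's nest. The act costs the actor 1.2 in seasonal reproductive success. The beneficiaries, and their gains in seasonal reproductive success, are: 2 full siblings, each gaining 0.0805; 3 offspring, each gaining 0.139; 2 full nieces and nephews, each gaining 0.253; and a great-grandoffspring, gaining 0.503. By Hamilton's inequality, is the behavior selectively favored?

No

Hamilton's rule: the trait is favored when the sum of r·B over every recipient exceeds the actor's cost C.
r to a full sibling = 1/2 (full sibs share both parents — two paths of length 2: r = 2·(1/2)^2 = 1/2).
r to an offspring = 0.5 (one parent–offspring link: r = (1/2)^1 = 1/2).
r to a full niece or nephew = 1/4 (full aunt/uncle↔niece/nephew: two paths of length 3 through the shared grandparent pair: r = 2·(1/2)^3 = 1/4).
r to a great-grandoffspring = 1/8 (three parent–offspring links: r = (1/2)^3 = 1/8).
Summing one r·B term per recipient: 2·0.5·0.0805 + 3·0.5·0.139 + 2·0.25·0.253 + 1·0.125·0.503 = 0.478375.
0.478375 < 1.2: the indirect benefit is less than the cost.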